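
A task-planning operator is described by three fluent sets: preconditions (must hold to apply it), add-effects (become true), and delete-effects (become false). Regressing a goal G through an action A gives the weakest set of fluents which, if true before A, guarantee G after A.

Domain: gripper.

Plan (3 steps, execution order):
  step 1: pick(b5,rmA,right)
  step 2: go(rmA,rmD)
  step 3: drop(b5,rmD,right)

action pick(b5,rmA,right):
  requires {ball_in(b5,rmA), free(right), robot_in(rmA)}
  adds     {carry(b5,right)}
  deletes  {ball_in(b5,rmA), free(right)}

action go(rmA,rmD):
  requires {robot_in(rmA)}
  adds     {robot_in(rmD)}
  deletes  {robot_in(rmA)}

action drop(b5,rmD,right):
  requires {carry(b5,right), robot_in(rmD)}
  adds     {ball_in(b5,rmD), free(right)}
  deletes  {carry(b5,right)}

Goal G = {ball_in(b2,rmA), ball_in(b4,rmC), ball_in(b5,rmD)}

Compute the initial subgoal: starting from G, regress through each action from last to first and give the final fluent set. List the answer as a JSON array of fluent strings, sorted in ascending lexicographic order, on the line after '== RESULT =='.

Work backward from the goal:
  through step 3 (drop(b5,rmD,right)): drop {ball_in(b5,rmD)}, keep {ball_in(b2,rmA), ball_in(b4,rmC)}, require {carry(b5,right), robot_in(rmD)}
    → {ball_in(b2,rmA), ball_in(b4,rmC), carry(b5,right), robot_in(rmD)}
  through step 2 (go(rmA,rmD)): drop {robot_in(rmD)}, keep {ball_in(b2,rmA), ball_in(b4,rmC), carry(b5,right)}, require {robot_in(rmA)}
    → {ball_in(b2,rmA), ball_in(b4,rmC), carry(b5,right), robot_in(rmA)}
  through step 1 (pick(b5,rmA,right)): drop {carry(b5,right)}, keep {ball_in(b2,rmA), ball_in(b4,rmC), robot_in(rmA)}, require {ball_in(b5,rmA), free(right), robot_in(rmA)}
    → {ball_in(b2,rmA), ball_in(b4,rmC), ball_in(b5,rmA), free(right), robot_in(rmA)}

== RESULT ==
["ball_in(b2,rmA)", "ball_in(b4,rmC)", "ball_in(b5,rmA)", "free(right)", "robot_in(rmA)"]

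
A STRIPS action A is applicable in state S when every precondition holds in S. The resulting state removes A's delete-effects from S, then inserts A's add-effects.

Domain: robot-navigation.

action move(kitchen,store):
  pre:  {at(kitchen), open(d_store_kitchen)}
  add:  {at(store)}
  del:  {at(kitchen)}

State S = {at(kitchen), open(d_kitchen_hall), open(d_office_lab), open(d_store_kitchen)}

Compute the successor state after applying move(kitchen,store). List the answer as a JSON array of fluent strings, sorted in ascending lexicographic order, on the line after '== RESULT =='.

Compute (S \ del) ∪ add:
  pre ⊆ S: {at(kitchen), open(d_store_kitchen)} ⊆ S  — applicable
  S \ del = {open(d_kitchen_hall), open(d_office_lab), open(d_store_kitchen)}
  ∪ add   = {at(store), open(d_kitchen_hall), open(d_office_lab), open(d_store_kitchen)}

== RESULT ==
["at(store)", "open(d_kitchen_hall)", "open(d_office_lab)", "open(d_store_kitchen)"]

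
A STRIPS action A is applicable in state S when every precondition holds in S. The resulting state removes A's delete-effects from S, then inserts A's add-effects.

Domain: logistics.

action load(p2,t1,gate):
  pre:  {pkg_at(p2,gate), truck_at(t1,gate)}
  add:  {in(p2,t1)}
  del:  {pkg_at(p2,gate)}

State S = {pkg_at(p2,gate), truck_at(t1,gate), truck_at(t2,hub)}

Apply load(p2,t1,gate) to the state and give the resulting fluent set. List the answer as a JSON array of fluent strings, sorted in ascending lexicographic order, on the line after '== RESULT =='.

Progress:
  pre ⊆ S: {pkg_at(p2,gate), truck_at(t1,gate)} ⊆ S  — applicable
  S \ del = {truck_at(t1,gate), truck_at(t2,hub)}
  ∪ add   = {in(p2,t1), truck_at(t1,gate), truck_at(t2,hub)}

== RESULT ==
["in(p2,t1)", "truck_at(t1,gate)", "truck_at(t2,hub)"]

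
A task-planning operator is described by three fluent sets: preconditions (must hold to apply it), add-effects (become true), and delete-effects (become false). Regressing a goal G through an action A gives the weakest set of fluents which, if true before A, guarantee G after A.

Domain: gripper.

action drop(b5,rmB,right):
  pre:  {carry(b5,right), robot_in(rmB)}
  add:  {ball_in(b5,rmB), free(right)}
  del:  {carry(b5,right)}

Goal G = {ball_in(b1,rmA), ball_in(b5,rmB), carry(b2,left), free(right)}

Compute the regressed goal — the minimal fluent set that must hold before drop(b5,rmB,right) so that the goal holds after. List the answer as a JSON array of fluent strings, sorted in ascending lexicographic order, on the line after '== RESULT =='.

Regress:
  G ∩ del = {}  (empty — regression defined)
  G \ add = {ball_in(b1,rmA), ball_in(b5,rmB), carry(b2,left), free(right)} \ {ball_in(b5,rmB), free(right)} = {ball_in(b1,rmA), carry(b2,left)}
  ∪ pre   = {ball_in(b1,rmA), carry(b2,left)} ∪ {carry(b5,right), robot_in(rmB)}
          = {ball_in(b1,rmA), carry(b2,left), carry(b5,right), robot_in(rmB)}

== RESULT ==
["ball_in(b1,rmA)", "carry(b2,left)", "carry(b5,right)", "robot_in(rmB)"]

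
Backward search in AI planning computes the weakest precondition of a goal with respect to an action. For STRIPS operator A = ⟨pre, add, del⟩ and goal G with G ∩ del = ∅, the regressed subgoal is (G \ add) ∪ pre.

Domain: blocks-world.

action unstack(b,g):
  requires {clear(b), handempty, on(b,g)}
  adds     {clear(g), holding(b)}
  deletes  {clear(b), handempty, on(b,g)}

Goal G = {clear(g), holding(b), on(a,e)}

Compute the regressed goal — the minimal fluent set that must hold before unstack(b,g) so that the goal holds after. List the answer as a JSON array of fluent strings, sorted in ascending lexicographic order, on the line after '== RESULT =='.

Regress:
  G ∩ del = {}  (empty — regression defined)
  G \ add = {clear(g), holding(b), on(a,e)} \ {clear(g), holding(b)} = {on(a,e)}
  ∪ pre   = {on(a,e)} ∪ {clear(b), handempty, on(b,g)}
          = {clear(b), handempty, on(a,e), on(b,g)}

== RESULT ==
["clear(b)", "handempty", "on(a,e)", "on(b,g)"]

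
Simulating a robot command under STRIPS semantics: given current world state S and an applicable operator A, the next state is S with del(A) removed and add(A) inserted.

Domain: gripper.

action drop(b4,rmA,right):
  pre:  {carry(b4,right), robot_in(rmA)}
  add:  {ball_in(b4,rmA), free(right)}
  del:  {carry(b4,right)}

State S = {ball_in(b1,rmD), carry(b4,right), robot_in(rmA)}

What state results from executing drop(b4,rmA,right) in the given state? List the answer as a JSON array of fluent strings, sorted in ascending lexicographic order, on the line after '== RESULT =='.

Compute (S \ del) ∪ add:
  pre ⊆ S: {carry(b4,right), robot_in(rmA)} ⊆ S  — applicable
  S \ del = {ball_in(b1,rmD), robot_in(rmA)}
  ∪ add   = {ball_in(b1,rmD), ball_in(b4,rmA), free(right), robot_in(rmA)}

== RESULT ==
["ball_in(b1,rmD)", "ball_in(b4,rmA)", "free(right)", "robot_in(rmA)"]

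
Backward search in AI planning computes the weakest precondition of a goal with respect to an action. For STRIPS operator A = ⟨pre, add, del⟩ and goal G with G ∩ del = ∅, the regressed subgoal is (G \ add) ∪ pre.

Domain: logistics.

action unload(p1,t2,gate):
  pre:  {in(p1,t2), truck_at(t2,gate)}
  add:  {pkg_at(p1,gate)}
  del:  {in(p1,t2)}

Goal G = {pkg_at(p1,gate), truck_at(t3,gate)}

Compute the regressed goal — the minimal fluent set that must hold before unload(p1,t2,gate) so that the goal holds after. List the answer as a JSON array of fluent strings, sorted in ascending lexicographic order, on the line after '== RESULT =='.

Compute (G \ add) ∪ pre:
  G ∩ del = {}  (empty — regression defined)
  G \ add = {pkg_at(p1,gate), truck_at(t3,gate)} \ {pkg_at(p1,gate)} = {truck_at(t3,gate)}
  ∪ pre   = {truck_at(t3,gate)} ∪ {in(p1,t2), truck_at(t2,gate)}
          = {in(p1,t2), truck_at(t2,gate), truck_at(t3,gate)}

== RESULT ==
["in(p1,t2)", "truck_at(t2,gate)", "truck_at(t3,gate)"]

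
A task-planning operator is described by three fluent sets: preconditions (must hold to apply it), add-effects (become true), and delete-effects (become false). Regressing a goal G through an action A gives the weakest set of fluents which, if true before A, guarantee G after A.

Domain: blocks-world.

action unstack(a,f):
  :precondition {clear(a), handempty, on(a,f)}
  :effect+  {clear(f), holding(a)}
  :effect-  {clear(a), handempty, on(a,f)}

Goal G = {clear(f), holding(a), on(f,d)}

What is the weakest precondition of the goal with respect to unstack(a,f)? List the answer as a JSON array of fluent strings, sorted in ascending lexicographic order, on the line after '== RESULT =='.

Compute (G \ add) ∪ pre:
  G ∩ del = {}  (empty — regression defined)
  G \ add = {clear(f), holding(a), on(f,d)} \ {clear(f), holding(a)} = {on(f,d)}
  ∪ pre   = {on(f,d)} ∪ {clear(a), handempty, on(a,f)}
          = {clear(a), handempty, on(a,f), on(f,d)}

== RESULT ==
["clear(a)", "handempty", "on(a,f)", "on(f,d)"]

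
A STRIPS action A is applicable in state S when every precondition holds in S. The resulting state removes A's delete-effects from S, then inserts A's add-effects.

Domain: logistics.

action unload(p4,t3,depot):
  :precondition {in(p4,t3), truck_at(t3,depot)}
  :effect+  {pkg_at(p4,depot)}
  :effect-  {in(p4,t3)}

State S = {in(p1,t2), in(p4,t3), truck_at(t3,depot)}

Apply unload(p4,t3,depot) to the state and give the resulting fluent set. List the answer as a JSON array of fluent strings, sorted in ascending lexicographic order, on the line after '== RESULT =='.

Progress:
  pre ⊆ S: {in(p4,t3), truck_at(t3,depot)} ⊆ S  — applicable
  S \ del = {in(p1,t2), truck_at(t3,depot)}
  ∪ add   = {in(p1,t2), pkg_at(p4,depot), truck_at(t3,depot)}

== RESULT ==
["in(p1,t2)", "pkg_at(p4,depot)", "truck_at(t3,depot)"]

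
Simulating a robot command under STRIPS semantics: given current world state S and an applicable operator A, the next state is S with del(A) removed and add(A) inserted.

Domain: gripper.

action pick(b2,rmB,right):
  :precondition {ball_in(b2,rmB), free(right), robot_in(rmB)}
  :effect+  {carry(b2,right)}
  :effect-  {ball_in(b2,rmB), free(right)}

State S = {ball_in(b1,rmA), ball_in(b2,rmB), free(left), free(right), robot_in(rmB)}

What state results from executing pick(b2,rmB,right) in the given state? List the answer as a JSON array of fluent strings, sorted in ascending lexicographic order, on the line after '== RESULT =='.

Progress:
  pre ⊆ S: {ball_in(b2,rmB), free(right), robot_in(rmB)} ⊆ S  — applicable
  S \ del = {ball_in(b1,rmA), free(left), robot_in(rmB)}
  ∪ add   = {ball_in(b1,rmA), carry(b2,right), free(left), robot_in(rmB)}

== RESULT ==
["ball_in(b1,rmA)", "carry(b2,right)", "free(left)", "robot_in(rmB)"]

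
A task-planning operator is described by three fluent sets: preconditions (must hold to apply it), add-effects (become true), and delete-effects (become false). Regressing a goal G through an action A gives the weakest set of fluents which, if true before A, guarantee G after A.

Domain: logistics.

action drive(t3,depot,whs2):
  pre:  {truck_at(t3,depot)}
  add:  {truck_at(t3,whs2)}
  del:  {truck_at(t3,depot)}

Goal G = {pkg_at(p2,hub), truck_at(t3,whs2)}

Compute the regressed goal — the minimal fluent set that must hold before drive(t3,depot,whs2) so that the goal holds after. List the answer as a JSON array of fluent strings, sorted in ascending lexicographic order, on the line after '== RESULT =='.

Regress:
  G ∩ del = {}  (empty — regression defined)
  G \ add = {pkg_at(p2,hub), truck_at(t3,whs2)} \ {truck_at(t3,whs2)} = {pkg_at(p2,hub)}
  ∪ pre   = {pkg_at(p2,hub)} ∪ {truck_at(t3,depot)}
          = {pkg_at(p2,hub), truck_at(t3,depot)}

== RESULT ==
["pkg_at(p2,hub)", "truck_at(t3,depot)"]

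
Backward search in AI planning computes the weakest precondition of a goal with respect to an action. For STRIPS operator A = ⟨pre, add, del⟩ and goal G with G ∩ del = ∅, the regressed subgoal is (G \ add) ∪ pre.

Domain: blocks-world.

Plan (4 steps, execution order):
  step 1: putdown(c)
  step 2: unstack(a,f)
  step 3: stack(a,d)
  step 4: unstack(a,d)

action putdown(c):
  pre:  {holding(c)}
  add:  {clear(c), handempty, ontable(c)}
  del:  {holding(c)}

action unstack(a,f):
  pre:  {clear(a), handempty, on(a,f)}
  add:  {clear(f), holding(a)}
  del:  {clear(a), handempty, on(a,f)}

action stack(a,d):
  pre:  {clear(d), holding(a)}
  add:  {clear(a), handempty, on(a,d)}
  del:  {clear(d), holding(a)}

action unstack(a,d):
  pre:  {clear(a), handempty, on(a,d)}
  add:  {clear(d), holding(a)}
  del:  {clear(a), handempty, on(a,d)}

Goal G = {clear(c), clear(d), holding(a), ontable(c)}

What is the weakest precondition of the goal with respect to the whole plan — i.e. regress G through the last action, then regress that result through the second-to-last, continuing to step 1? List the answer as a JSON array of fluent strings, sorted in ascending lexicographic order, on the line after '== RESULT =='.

Work backward from the goal:
  through step 4 (unstack(a,d)): drop {clear(d), holding(a)}, keep {clear(c), ontable(c)}, require {clear(a), handempty, on(a,d)}
    → {clear(a), clear(c), handempty, on(a,d), ontable(c)}
  through step 3 (stack(a,d)): drop {clear(a), handempty, on(a,d)}, keep {clear(c), ontable(c)}, require {clear(d), holding(a)}
    → {clear(c), clear(d), holding(a), ontable(c)}
  through step 2 (unstack(a,f)): drop {holding(a)}, keep {clear(c), clear(d), ontable(c)}, require {clear(a), handempty, on(a,f)}
    → {clear(a), clear(c), clear(d), handempty, on(a,f), ontable(c)}
  through step 1 (putdown(c)): drop {clear(c), handempty, ontable(c)}, keep {clear(a), clear(d), on(a,f)}, require {holding(c)}
    → {clear(a), clear(d), holding(c), on(a,f)}

== RESULT ==
["clear(a)", "clear(d)", "holding(c)", "on(a,f)"]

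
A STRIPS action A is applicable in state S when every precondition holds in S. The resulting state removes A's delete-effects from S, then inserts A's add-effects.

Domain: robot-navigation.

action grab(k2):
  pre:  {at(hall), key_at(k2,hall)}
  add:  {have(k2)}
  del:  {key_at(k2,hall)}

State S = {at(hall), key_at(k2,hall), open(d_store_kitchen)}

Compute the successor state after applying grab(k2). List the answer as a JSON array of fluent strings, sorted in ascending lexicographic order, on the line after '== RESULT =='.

Compute (S \ del) ∪ add:
  pre ⊆ S: {at(hall), key_at(k2,hall)} ⊆ S  — applicable
  S \ del = {at(hall), open(d_store_kitchen)}
  ∪ add   = {at(hall), have(k2), open(d_store_kitchen)}

== RESULT ==
["at(hall)", "have(k2)", "open(d_store_kitchen)"]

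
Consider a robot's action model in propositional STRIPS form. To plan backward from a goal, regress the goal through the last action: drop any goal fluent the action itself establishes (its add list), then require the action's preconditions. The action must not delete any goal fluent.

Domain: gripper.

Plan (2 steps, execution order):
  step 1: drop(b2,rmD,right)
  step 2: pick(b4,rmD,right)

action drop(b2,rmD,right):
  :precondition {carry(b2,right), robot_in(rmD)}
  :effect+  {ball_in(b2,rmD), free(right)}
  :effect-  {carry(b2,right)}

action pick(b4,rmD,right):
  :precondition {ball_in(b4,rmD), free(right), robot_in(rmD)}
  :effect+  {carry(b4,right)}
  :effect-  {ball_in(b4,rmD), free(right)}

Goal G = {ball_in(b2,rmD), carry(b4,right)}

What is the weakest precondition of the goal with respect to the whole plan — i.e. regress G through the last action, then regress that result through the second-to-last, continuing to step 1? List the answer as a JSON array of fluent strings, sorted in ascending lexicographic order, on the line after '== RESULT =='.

Regress step by step:
  through step 2 (pick(b4,rmD,right)): drop {carry(b4,right)}, keep {ball_in(b2,rmD)}, require {ball_in(b4,rmD), free(right), robot_in(rmD)}
    → {ball_in(b2,rmD), ball_in(b4,rmD), free(right), robot_in(rmD)}
  through step 1 (drop(b2,rmD,right)): drop {ball_in(b2,rmD), free(right)}, keep {ball_in(b4,rmD), robot_in(rmD)}, require {carry(b2,right), robot_in(rmD)}
    → {ball_in(b4,rmD), carry(b2,right), robot_in(rmD)}

== RESULT ==
["ball_in(b4,rmD)", "carry(b2,right)", "robot_in(rmD)"]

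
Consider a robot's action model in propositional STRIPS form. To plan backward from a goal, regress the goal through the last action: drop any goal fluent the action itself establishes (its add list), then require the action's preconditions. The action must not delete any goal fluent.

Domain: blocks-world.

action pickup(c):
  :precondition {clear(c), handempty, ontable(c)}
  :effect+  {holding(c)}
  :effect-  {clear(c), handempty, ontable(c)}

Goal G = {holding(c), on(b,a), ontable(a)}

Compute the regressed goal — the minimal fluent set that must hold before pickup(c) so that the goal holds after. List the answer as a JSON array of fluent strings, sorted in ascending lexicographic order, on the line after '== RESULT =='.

Compute (G \ add) ∪ pre:
  G ∩ del = {}  (empty — regression defined)
  G \ add = {holding(c), on(b,a), ontable(a)} \ {holding(c)} = {on(b,a), ontable(a)}
  ∪ pre   = {on(b,a), ontable(a)} ∪ {clear(c), handempty, ontable(c)}
          = {clear(c), handempty, on(b,a), ontable(a), ontable(c)}

== RESULT ==
["clear(c)", "handempty", "on(b,a)", "ontable(a)", "ontable(c)"]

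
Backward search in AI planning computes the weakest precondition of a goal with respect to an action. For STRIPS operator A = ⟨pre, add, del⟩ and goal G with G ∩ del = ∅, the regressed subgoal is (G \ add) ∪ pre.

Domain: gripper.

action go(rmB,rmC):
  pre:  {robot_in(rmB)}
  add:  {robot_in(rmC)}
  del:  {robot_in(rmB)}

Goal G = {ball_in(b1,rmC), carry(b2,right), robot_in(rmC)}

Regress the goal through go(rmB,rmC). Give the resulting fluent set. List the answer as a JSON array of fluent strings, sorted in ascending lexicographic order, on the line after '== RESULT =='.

Regress:
  G ∩ del = {}  (empty — regression defined)
  G \ add = {ball_in(b1,rmC), carry(b2,right), robot_in(rmC)} \ {robot_in(rmC)} = {ball_in(b1,rmC), carry(b2,right)}
  ∪ pre   = {ball_in(b1,rmC), carry(b2,right)} ∪ {robot_in(rmB)}
          = {ball_in(b1,rmC), carry(b2,right), robot_in(rmB)}

== RESULT ==
["ball_in(b1,rmC)", "carry(b2,right)", "robot_in(rmB)"]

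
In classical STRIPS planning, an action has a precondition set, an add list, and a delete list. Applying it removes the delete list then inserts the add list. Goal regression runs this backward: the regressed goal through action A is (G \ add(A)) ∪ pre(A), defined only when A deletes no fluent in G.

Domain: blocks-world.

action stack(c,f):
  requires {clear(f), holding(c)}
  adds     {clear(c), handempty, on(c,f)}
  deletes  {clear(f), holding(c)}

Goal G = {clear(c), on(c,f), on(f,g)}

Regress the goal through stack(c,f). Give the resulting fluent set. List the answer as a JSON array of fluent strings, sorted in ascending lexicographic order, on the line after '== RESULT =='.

Regress:
  G ∩ del = {}  (empty — regression defined)
  G \ add = {clear(c), on(c,f), on(f,g)} \ {clear(c), handempty, on(c,f)} = {on(f,g)}
  ∪ pre   = {on(f,g)} ∪ {clear(f), holding(c)}
          = {clear(f), holding(c), on(f,g)}

== RESULT ==
["clear(f)", "holding(c)", "on(f,g)"]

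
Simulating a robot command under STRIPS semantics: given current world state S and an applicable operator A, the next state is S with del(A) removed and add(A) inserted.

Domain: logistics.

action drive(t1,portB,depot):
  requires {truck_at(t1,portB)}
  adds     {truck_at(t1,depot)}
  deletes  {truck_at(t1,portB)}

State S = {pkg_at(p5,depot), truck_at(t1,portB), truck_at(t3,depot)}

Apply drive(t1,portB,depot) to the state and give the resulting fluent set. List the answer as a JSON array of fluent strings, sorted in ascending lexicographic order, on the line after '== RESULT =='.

Compute (S \ del) ∪ add:
  pre ⊆ S: {truck_at(t1,portB)} ⊆ S  — applicable
  S \ del = {pkg_at(p5,depot), truck_at(t3,depot)}
  ∪ add   = {pkg_at(p5,depot), truck_at(t1,depot), truck_at(t3,depot)}

== RESULT ==
["pkg_at(p5,depot)", "truck_at(t1,depot)", "truck_at(t3,depot)"]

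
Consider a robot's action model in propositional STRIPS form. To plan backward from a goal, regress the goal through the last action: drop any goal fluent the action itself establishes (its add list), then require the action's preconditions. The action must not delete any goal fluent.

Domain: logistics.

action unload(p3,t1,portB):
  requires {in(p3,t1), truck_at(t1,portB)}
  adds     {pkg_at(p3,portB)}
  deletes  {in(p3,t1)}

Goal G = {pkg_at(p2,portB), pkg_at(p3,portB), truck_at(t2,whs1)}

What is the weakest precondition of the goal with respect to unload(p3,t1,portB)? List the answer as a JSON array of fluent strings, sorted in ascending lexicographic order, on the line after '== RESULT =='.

Regress:
  G ∩ del = {}  (empty — regression defined)
  G \ add = {pkg_at(p2,portB), pkg_at(p3,portB), truck_at(t2,whs1)} \ {pkg_at(p3,portB)} = {pkg_at(p2,portB), truck_at(t2,whs1)}
  ∪ pre   = {pkg_at(p2,portB), truck_at(t2,whs1)} ∪ {in(p3,t1), truck_at(t1,portB)}
          = {in(p3,t1), pkg_at(p2,portB), truck_at(t1,portB), truck_at(t2,whs1)}

== RESULT ==
["in(p3,t1)", "pkg_at(p2,portB)", "truck_at(t1,portB)", "truck_at(t2,whs1)"]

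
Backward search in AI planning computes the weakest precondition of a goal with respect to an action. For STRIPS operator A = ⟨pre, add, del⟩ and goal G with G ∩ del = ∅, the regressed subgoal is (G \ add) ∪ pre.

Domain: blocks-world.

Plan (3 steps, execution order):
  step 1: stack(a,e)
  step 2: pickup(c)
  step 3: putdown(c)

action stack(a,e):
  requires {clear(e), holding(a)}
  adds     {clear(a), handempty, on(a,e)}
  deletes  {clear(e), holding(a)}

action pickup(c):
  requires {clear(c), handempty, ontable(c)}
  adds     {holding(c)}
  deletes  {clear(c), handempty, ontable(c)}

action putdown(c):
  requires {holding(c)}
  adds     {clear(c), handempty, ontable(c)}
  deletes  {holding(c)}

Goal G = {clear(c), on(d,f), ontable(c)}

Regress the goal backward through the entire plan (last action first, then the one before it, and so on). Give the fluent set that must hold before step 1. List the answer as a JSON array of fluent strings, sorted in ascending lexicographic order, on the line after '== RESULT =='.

Work backward from the goal:
  through step 3 (putdown(c)): drop {clear(c), ontable(c)}, keep {on(d,f)}, require {holding(c)}
    → {holding(c), on(d,f)}
  through step 2 (pickup(c)): drop {holding(c)}, keep {on(d,f)}, require {clear(c), handempty, ontable(c)}
    → {clear(c), handempty, on(d,f), ontable(c)}
  through step 1 (stack(a,e)): drop {handempty}, keep {clear(c), on(d,f), ontable(c)}, require {clear(e), holding(a)}
    → {clear(c), clear(e), holding(a), on(d,f), ontable(c)}

== RESULT ==
["clear(c)", "clear(e)", "holding(a)", "on(d,f)", "ontable(c)"]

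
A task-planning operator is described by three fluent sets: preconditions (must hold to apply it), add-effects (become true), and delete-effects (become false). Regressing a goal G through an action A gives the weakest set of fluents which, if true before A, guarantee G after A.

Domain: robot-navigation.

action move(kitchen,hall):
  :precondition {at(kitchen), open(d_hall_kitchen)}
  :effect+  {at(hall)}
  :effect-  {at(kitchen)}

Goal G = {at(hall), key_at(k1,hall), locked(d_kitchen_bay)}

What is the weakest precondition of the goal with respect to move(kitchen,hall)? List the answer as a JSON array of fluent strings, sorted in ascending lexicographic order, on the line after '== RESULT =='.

Compute (G \ add) ∪ pre:
  G ∩ del = {}  (empty — regression defined)
  G \ add = {at(hall), key_at(k1,hall), locked(d_kitchen_bay)} \ {at(hall)} = {key_at(k1,hall), locked(d_kitchen_bay)}
  ∪ pre   = {key_at(k1,hall), locked(d_kitchen_bay)} ∪ {at(kitchen), open(d_hall_kitchen)}
          = {at(kitchen), key_at(k1,hall), locked(d_kitchen_bay), open(d_hall_kitchen)}

== RESULT ==
["at(kitchen)", "key_at(k1,hall)", "locked(d_kitchen_bay)", "open(d_hall_kitchen)"]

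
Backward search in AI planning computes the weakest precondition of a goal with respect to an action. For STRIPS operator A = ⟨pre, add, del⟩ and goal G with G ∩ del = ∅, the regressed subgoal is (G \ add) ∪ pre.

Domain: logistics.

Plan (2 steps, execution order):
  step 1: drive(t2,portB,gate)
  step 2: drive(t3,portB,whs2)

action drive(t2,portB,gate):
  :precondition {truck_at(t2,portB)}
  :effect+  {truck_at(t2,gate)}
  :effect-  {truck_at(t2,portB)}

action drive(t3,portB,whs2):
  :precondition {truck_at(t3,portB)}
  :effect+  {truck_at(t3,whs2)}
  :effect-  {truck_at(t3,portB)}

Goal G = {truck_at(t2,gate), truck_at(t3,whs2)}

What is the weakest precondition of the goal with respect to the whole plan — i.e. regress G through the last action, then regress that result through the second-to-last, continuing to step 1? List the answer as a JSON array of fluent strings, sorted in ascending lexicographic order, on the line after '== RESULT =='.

Regress step by step:
  through step 2 (drive(t3,portB,whs2)): drop {truck_at(t3,whs2)}, keep {truck_at(t2,gate)}, require {truck_at(t3,portB)}
    → {truck_at(t2,gate), truck_at(t3,portB)}
  through step 1 (drive(t2,portB,gate)): drop {truck_at(t2,gate)}, keep {truck_at(t3,portB)}, require {truck_at(t2,portB)}
    → {truck_at(t2,portB), truck_at(t3,portB)}

== RESULT ==
["truck_at(t2,portB)", "truck_at(t3,portB)"]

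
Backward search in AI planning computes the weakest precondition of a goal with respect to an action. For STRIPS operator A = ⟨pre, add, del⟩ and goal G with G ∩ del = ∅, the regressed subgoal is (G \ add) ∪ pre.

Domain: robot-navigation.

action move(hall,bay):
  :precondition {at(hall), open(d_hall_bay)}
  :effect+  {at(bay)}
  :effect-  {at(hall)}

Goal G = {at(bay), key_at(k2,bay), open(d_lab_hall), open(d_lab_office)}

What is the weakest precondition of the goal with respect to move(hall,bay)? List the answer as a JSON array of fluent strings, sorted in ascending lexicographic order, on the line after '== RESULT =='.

Compute (G \ add) ∪ pre:
  G ∩ del = {}  (empty — regression defined)
  G \ add = {at(bay), key_at(k2,bay), open(d_lab_hall), open(d_lab_office)} \ {at(bay)} = {key_at(k2,bay), open(d_lab_hall), open(d_lab_office)}
  ∪ pre   = {key_at(k2,bay), open(d_lab_hall), open(d_lab_office)} ∪ {at(hall), open(d_hall_bay)}
          = {at(hall), key_at(k2,bay), open(d_hall_bay), open(d_lab_hall), open(d_lab_office)}

== RESULT ==
["at(hall)", "key_at(k2,bay)", "open(d_hall_bay)", "open(d_lab_hall)", "open(d_lab_office)"]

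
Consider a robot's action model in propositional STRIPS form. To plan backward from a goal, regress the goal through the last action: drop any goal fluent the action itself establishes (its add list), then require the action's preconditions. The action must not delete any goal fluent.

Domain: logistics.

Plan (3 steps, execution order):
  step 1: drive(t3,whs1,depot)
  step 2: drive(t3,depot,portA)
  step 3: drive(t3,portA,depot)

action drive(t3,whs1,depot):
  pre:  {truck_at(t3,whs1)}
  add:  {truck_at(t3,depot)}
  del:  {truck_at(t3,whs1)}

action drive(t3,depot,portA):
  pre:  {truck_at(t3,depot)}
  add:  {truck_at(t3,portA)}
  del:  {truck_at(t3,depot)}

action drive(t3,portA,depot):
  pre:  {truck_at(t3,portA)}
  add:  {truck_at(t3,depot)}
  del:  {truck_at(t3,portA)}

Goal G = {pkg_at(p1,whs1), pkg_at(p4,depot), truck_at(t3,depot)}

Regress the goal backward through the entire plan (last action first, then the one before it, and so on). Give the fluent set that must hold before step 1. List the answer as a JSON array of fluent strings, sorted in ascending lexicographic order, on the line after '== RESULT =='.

Regress step by step:
  through step 3 (drive(t3,portA,depot)): drop {truck_at(t3,depot)}, keep {pkg_at(p1,whs1), pkg_at(p4,depot)}, require {truck_at(t3,portA)}
    → {pkg_at(p1,whs1), pkg_at(p4,depot), truck_at(t3,portA)}
  through step 2 (drive(t3,depot,portA)): drop {truck_at(t3,portA)}, keep {pkg_at(p1,whs1), pkg_at(p4,depot)}, require {truck_at(t3,depot)}
    → {pkg_at(p1,whs1), pkg_at(p4,depot), truck_at(t3,depot)}
  through step 1 (drive(t3,whs1,depot)): drop {truck_at(t3,depot)}, keep {pkg_at(p1,whs1), pkg_at(p4,depot)}, require {truck_at(t3,whs1)}
    → {pkg_at(p1,whs1), pkg_at(p4,depot), truck_at(t3,whs1)}

== RESULT ==
["pkg_at(p1,whs1)", "pkg_at(p4,depot)", "truck_at(t3,whs1)"]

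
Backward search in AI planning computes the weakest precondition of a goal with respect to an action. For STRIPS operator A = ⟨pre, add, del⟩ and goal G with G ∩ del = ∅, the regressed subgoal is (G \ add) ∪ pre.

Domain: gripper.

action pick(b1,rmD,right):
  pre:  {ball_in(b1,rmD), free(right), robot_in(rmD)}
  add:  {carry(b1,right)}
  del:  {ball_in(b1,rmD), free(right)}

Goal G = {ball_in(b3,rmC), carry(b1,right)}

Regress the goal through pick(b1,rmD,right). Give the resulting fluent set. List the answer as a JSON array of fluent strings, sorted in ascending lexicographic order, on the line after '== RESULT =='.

Compute (G \ add) ∪ pre:
  G ∩ del = {}  (empty — regression defined)
  G \ add = {ball_in(b3,rmC), carry(b1,right)} \ {carry(b1,right)} = {ball_in(b3,rmC)}
  ∪ pre   = {ball_in(b3,rmC)} ∪ {ball_in(b1,rmD), free(right), robot_in(rmD)}
          = {ball_in(b1,rmD), ball_in(b3,rmC), free(right), robot_in(rmD)}

== RESULT ==
["ball_in(b1,rmD)", "ball_in(b3,rmC)", "free(right)", "robot_in(rmD)"]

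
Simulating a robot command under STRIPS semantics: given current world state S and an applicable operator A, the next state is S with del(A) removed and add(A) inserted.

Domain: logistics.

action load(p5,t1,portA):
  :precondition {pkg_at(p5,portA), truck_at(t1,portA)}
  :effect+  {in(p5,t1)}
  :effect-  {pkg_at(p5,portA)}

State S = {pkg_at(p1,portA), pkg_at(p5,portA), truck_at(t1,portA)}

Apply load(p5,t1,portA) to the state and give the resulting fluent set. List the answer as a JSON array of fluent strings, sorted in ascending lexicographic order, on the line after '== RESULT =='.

Progress:
  pre ⊆ S: {pkg_at(p5,portA), truck_at(t1,portA)} ⊆ S  — applicable
  S \ del = {pkg_at(p1,portA), truck_at(t1,portA)}
  ∪ add   = {in(p5,t1), pkg_at(p1,portA), truck_at(t1,portA)}

== RESULT ==
["in(p5,t1)", "pkg_at(p1,portA)", "truck_at(t1,portA)"]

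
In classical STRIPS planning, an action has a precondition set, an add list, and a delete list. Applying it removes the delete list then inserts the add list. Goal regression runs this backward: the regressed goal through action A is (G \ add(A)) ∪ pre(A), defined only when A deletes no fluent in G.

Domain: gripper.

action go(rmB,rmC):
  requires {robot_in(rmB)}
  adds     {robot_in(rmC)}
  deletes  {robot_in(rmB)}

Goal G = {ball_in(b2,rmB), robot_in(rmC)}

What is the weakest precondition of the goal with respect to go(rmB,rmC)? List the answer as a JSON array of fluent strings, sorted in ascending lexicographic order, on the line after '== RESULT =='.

Compute (G \ add) ∪ pre:
  G ∩ del = {}  (empty — regression defined)
  G \ add = {ball_in(b2,rmB), robot_in(rmC)} \ {robot_in(rmC)} = {ball_in(b2,rmB)}
  ∪ pre   = {ball_in(b2,rmB)} ∪ {robot_in(rmB)}
          = {ball_in(b2,rmB), robot_in(rmB)}

== RESULT ==
["ball_in(b2,rmB)", "robot_in(rmB)"]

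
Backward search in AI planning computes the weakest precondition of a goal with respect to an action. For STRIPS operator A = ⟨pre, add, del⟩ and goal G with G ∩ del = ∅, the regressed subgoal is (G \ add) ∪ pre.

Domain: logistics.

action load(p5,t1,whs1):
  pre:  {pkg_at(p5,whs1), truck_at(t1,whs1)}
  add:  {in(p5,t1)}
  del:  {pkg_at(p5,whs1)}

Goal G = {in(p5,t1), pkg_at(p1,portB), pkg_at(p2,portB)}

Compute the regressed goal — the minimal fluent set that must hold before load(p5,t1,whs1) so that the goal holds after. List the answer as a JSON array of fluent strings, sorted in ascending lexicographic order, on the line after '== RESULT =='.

Compute (G \ add) ∪ pre:
  G ∩ del = {}  (empty — regression defined)
  G \ add = {in(p5,t1), pkg_at(p1,portB), pkg_at(p2,portB)} \ {in(p5,t1)} = {pkg_at(p1,portB), pkg_at(p2,portB)}
  ∪ pre   = {pkg_at(p1,portB), pkg_at(p2,portB)} ∪ {pkg_at(p5,whs1), truck_at(t1,whs1)}
          = {pkg_at(p1,portB), pkg_at(p2,portB), pkg_at(p5,whs1), truck_at(t1,whs1)}

== RESULT ==
["pkg_at(p1,portB)", "pkg_at(p2,portB)", "pkg_at(p5,whs1)", "truck_at(t1,whs1)"]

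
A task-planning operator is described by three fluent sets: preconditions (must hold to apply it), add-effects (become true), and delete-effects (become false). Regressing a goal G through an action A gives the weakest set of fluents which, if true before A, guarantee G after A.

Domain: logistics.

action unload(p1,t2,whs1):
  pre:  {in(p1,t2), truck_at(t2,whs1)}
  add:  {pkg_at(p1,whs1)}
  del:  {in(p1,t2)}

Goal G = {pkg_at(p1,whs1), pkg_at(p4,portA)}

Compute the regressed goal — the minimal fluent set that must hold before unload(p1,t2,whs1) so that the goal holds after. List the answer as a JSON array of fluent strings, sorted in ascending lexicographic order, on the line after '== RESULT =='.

Compute (G \ add) ∪ pre:
  G ∩ del = {}  (empty — regression defined)
  G \ add = {pkg_at(p1,whs1), pkg_at(p4,portA)} \ {pkg_at(p1,whs1)} = {pkg_at(p4,portA)}
  ∪ pre   = {pkg_at(p4,portA)} ∪ {in(p1,t2), truck_at(t2,whs1)}
          = {in(p1,t2), pkg_at(p4,portA), truck_at(t2,whs1)}

== RESULT ==
["in(p1,t2)", "pkg_at(p4,portA)", "truck_at(t2,whs1)"]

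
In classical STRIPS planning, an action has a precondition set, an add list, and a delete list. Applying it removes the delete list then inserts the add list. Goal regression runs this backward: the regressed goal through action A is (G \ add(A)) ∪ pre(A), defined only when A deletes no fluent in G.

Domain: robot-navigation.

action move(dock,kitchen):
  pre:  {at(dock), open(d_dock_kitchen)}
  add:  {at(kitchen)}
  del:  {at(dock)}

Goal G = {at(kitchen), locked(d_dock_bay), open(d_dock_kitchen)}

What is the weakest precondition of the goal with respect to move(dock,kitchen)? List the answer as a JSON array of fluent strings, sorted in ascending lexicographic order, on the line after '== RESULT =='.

Compute (G \ add) ∪ pre:
  G ∩ del = {}  (empty — regression defined)
  G \ add = {at(kitchen), locked(d_dock_bay), open(d_dock_kitchen)} \ {at(kitchen)} = {locked(d_dock_bay), open(d_dock_kitchen)}
  ∪ pre   = {locked(d_dock_bay), open(d_dock_kitchen)} ∪ {at(dock), open(d_dock_kitchen)}
          = {at(dock), locked(d_dock_bay), open(d_dock_kitchen)}

== RESULT ==
["at(dock)", "locked(d_dock_bay)", "open(d_dock_kitchen)"]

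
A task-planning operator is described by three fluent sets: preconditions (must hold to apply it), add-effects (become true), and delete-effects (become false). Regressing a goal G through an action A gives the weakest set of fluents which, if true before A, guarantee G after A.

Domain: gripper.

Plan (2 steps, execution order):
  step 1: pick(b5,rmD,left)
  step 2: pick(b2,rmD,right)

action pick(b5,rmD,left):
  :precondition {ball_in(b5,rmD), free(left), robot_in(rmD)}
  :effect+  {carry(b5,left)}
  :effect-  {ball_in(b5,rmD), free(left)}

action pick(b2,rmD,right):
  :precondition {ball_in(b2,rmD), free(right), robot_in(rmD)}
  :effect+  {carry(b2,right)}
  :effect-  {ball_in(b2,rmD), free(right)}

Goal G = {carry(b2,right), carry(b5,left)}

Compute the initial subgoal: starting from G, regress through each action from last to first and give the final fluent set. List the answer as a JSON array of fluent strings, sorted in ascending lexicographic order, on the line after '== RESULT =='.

Work backward from the goal:
  through step 2 (pick(b2,rmD,right)): drop {carry(b2,right)}, keep {carry(b5,left)}, require {ball_in(b2,rmD), free(right), robot_in(rmD)}
    → {ball_in(b2,rmD), carry(b5,left), free(right), robot_in(rmD)}
  through step 1 (pick(b5,rmD,left)): drop {carry(b5,left)}, keep {ball_in(b2,rmD), free(right), robot_in(rmD)}, require {ball_in(b5,rmD), free(left), robot_in(rmD)}
    → {ball_in(b2,rmD), ball_in(b5,rmD), free(left), free(right), robot_in(rmD)}

== RESULT ==
["ball_in(b2,rmD)", "ball_in(b5,rmD)", "free(left)", "free(right)", "robot_in(rmD)"]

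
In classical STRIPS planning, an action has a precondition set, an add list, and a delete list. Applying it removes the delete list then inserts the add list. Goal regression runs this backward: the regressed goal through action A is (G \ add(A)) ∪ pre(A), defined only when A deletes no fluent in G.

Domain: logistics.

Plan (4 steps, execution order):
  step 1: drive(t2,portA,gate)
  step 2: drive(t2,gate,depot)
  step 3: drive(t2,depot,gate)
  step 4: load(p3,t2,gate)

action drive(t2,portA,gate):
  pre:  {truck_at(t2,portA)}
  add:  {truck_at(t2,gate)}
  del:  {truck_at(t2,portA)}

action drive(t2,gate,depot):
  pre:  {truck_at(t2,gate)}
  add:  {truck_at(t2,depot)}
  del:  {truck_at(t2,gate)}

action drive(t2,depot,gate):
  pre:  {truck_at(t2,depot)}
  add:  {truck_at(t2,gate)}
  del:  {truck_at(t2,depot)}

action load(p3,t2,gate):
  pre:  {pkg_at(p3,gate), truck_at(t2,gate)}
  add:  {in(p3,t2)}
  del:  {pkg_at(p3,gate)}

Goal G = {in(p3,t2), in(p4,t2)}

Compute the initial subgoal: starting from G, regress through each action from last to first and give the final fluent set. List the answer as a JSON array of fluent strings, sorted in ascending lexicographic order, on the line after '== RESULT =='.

Regress step by step:
  through step 4 (load(p3,t2,gate)): drop {in(p3,t2)}, keep {in(p4,t2)}, require {pkg_at(p3,gate), truck_at(t2,gate)}
    → {in(p4,t2), pkg_at(p3,gate), truck_at(t2,gate)}
  through step 3 (drive(t2,depot,gate)): drop {truck_at(t2,gate)}, keep {in(p4,t2), pkg_at(p3,gate)}, require {truck_at(t2,depot)}
    → {in(p4,t2), pkg_at(p3,gate), truck_at(t2,depot)}
  through step 2 (drive(t2,gate,depot)): drop {truck_at(t2,depot)}, keep {in(p4,t2), pkg_at(p3,gate)}, require {truck_at(t2,gate)}
    → {in(p4,t2), pkg_at(p3,gate), truck_at(t2,gate)}
  through step 1 (drive(t2,portA,gate)): drop {truck_at(t2,gate)}, keep {in(p4,t2), pkg_at(p3,gate)}, require {truck_at(t2,portA)}
    → {in(p4,t2), pkg_at(p3,gate), truck_at(t2,portA)}

== RESULT ==
["in(p4,t2)", "pkg_at(p3,gate)", "truck_at(t2,portA)"]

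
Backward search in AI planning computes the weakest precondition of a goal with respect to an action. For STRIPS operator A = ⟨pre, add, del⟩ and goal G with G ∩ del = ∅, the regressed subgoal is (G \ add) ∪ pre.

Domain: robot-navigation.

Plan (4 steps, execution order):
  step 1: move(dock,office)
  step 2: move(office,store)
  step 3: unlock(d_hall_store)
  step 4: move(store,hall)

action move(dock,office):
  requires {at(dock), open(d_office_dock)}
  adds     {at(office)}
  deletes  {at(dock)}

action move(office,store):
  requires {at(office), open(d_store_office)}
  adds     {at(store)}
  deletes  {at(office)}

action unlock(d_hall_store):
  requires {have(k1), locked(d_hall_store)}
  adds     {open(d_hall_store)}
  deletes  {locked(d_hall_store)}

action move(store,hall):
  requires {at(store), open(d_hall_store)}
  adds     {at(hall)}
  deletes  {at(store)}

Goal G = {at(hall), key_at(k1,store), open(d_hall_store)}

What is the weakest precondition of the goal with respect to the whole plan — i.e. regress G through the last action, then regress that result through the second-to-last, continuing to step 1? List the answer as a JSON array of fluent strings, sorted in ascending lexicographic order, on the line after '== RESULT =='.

Work backward from the goal:
  through step 4 (move(store,hall)): drop {at(hall)}, keep {key_at(k1,store), open(d_hall_store)}, require {at(store), open(d_hall_store)}
    → {at(store), key_at(k1,store), open(d_hall_store)}
  through step 3 (unlock(d_hall_store)): drop {open(d_hall_store)}, keep {at(store), key_at(k1,store)}, require {have(k1), locked(d_hall_store)}
    → {at(store), have(k1), key_at(k1,store), locked(d_hall_store)}
  through step 2 (move(office,store)): drop {at(store)}, keep {have(k1), key_at(k1,store), locked(d_hall_store)}, require {at(office), open(d_store_office)}
    → {at(office), have(k1), key_at(k1,store), locked(d_hall_store), open(d_store_office)}
  through step 1 (move(dock,office)): drop {at(office)}, keep {have(k1), key_at(k1,store), locked(d_hall_store), open(d_store_office)}, require {at(dock), open(d_office_dock)}
    → {at(dock), have(k1), key_at(k1,store), locked(d_hall_store), open(d_office_dock), open(d_store_office)}

== RESULT ==
["at(dock)", "have(k1)", "key_at(k1,store)", "locked(d_hall_store)", "open(d_office_dock)", "open(d_store_office)"]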